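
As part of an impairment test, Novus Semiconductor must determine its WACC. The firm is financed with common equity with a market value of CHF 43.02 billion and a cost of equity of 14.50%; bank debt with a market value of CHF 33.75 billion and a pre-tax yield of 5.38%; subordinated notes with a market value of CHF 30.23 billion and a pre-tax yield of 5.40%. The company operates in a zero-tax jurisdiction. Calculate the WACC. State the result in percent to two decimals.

9.05%

Total capital V = 43.02 + 33.75 + 30.23 = 107.
Equity: weight = 43.02/107 = 0.4021; cost = 14.5%.
Bank debt: weight = 33.75/107 = 0.3154; after-tax cost = 5.38% × (1 − 0%) = 5.3800%.
Subordinated notes: weight = 30.23/107 = 0.2825; after-tax cost = 5.4% × (1 − 0%) = 5.4000%.
WACC = 0.4021 × 14.5000% + 0.3154 × 5.3800% + 0.2825 × 5.4000% = 9.0524%.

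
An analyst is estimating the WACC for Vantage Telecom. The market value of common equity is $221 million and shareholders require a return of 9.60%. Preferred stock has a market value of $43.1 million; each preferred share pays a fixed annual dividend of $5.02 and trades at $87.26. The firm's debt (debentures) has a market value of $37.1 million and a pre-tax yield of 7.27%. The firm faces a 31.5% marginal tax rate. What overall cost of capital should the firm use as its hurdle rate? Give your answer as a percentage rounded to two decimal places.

8.48%

Cost of preferred: Rp = 5.02 / 87.26 = 5.7529%.
Total capital V = 221 + 43.1 + 37.1 = 301.2.
Equity: weight = 221/301.2 = 0.7337; cost = 9.6%.
Preferred: weight = 43.1/301.2 = 0.1431; cost = 5.7529%.
Debentures: weight = 37.1/301.2 = 0.1232; after-tax cost = 7.27% × (1 − 31.5%) = 4.9799%.
WACC = 0.7337 × 9.6000% + 0.1431 × 5.7529% + 0.1232 × 4.9799% = 8.4804%.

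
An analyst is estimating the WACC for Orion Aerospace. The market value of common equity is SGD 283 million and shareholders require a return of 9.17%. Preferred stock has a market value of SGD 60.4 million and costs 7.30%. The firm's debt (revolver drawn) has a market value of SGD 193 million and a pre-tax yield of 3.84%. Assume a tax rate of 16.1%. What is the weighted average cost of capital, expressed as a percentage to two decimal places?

6.82%

Total capital V = 283 + 60.4 + 193 = 536.4.
Equity: weight = 283/536.4 = 0.5276; cost = 9.17%.
Preferred: weight = 60.4/536.4 = 0.1126; cost = 7.3%.
Revolver drawn: weight = 193/536.4 = 0.3598; after-tax cost = 3.84% × (1 − 16.1%) = 3.2218%.
WACC = 0.5276 × 9.1700% + 0.1126 × 7.3000% + 0.3598 × 3.2218% = 6.8192%.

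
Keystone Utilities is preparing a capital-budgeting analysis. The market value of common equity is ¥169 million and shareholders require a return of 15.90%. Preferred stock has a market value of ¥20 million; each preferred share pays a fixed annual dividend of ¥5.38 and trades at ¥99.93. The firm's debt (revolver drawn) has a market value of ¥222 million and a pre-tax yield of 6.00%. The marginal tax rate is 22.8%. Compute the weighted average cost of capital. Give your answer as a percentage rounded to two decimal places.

Cost of preferred: Rp = 5.38 / 99.93 = 5.3838%.
Total capital V = 169 + 20 + 222 = 411.
Equity: weight = 169/411 = 0.4112; cost = 15.9%.
Preferred: weight = 20/411 = 0.0487; cost = 5.3838%.
Revolver drawn: weight = 222/411 = 0.5401; after-tax cost = 6% × (1 − 22.8%) = 4.6320%.
WACC = 0.4112 × 15.9000% + 0.0487 × 5.3838% + 0.5401 × 4.6320% = 9.3019%.

9.30%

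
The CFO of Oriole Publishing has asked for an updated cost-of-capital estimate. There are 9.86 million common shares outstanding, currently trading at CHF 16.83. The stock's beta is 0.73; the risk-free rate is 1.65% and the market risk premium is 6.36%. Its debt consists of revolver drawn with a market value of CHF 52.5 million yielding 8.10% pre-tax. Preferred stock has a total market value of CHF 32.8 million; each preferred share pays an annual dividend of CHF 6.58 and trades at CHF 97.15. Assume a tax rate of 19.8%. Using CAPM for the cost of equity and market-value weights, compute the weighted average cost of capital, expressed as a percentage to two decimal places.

Cost of equity via CAPM: Re = 1.65% + 0.73 × 6.36% = 6.2928%.
Cost of preferred: Rp = 6.58 / 97.15 = 6.7730%.
Market value of equity E = 16.83 × 9.86m = 165.9438m.
Total capital V = 165.9438 + 32.8 + 52.5 = 251.2438.
Equity: weight = 165.9438/251.2438 = 0.6605; cost = 6.2928%.
Preferred: weight = 32.8/251.2438 = 0.1306; cost = 6.773%.
Revolver drawn: weight = 52.5/251.2438 = 0.2090; after-tax cost = 8.1% × (1 − 19.8%) = 6.4962%.
WACC = 0.6605 × 6.2928% + 0.1306 × 6.7730% + 0.2090 × 6.4962% = 6.3980%.

6.40%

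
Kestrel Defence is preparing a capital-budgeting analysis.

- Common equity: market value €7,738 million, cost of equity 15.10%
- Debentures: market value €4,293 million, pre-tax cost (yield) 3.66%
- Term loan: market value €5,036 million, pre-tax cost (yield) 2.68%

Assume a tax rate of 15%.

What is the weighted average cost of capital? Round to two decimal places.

8.30%

Total capital V = 7738 + 4293 + 5036 = 17067.
Equity: weight = 7738/17067 = 0.4534; cost = 15.1%.
Debentures: weight = 4293/17067 = 0.2515; after-tax cost = 3.66% × (1 − 15%) = 3.1110%.
Term loan: weight = 5036/17067 = 0.2951; after-tax cost = 2.68% × (1 − 15%) = 2.2780%.
WACC = 0.4534 × 15.1000% + 0.2515 × 3.1110% + 0.2951 × 2.2780% = 8.3009%.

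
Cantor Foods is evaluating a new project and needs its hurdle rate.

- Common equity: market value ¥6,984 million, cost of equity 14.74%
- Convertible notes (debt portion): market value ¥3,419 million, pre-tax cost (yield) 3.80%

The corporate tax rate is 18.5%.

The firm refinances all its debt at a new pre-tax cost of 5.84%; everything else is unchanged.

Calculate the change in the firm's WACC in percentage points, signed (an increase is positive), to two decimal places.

+0.55 pp

Current WACC:
Total capital V = 6984 + 3419 = 10403.
Equity: weight = 6984/10403 = 0.6713; cost = 14.74%.
Convertible notes (debt portion): weight = 3419/10403 = 0.3287; after-tax cost = 3.8% × (1 − 18.5%) = 3.0970%.
WACC = 0.6713 × 14.7400% + 0.3287 × 3.0970% = 10.9135%.
After the change:
Total capital V = 6984 + 3419 = 10403.
Equity: weight = 6984/10403 = 0.6713; cost = 14.74%.
Convertible notes (debt portion): weight = 3419/10403 = 0.3287; after-tax cost = 5.84% × (1 − 18.5%) = 4.7596%.
WACC = 0.6713 × 14.7400% + 0.3287 × 4.7596% = 11.4599%.
Change in WACC = 11.4599% − 10.9135% = 0.5464 pp.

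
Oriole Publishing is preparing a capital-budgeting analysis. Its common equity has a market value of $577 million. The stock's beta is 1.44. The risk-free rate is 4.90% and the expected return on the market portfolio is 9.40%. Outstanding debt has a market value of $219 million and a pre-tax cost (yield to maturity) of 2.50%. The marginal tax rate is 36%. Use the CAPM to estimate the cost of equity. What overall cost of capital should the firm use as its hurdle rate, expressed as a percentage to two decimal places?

8.69%

Market risk premium = 9.4% − 4.9% = 4.5%.
Cost of equity via CAPM: Re = 4.9% + 1.44 × 4.5% = 11.3800%.
Total capital V = 577 + 219 = 796.
Equity: weight = 577/796 = 0.7249; cost = 11.38%.
Debt: weight = 219/796 = 0.2751; after-tax cost = 2.5% × (1 − 36%) = 1.6000%.
WACC = 0.7249 × 11.3800% + 0.2751 × 1.6000% = 8.6893%.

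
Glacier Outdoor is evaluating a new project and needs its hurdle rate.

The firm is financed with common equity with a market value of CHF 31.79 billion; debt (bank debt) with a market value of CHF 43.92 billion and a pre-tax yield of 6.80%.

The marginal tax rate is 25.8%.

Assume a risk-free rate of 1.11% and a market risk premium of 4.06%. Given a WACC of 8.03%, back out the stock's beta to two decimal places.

Total capital V = 31.79 + 43.92 = 75.71.
Equity weight = 31.79/75.71 = 0.4199.
Bank debt weight = 43.92/75.71 = 0.5801.
Debt contribution = 0.5801 × 6.8% × (1 − 25.8%) = 2.9270%.
Required equity contribution = 8.03% − 2.9270% = 5.1030%  ⇒  Re = 12.1531%.
CAPM: 12.1531% = 1.11% + β × 4.06%  ⇒  β = 2.7200.

2.72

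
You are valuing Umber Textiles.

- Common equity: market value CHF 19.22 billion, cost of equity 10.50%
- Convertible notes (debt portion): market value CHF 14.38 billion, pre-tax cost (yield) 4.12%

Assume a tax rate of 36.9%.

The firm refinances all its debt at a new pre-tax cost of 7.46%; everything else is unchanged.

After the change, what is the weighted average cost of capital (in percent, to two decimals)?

After the change:
Total capital V = 19.22 + 14.38 = 33.6.
Equity: weight = 19.22/33.6 = 0.5720; cost = 10.5%.
Convertible notes (debt portion): weight = 14.38/33.6 = 0.4280; after-tax cost = 7.46% × (1 − 36.9%) = 4.7073%.
WACC = 0.5720 × 10.5000% + 0.4280 × 4.7073% = 8.0208%.

8.02%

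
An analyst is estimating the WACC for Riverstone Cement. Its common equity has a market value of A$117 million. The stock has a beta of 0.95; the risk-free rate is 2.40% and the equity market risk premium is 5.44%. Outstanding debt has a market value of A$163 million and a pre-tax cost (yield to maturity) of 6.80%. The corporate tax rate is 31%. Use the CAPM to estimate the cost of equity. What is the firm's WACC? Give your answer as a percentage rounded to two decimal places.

Cost of equity via CAPM: Re = 2.4% + 0.95 × 5.44% = 7.5680%.
Total capital V = 117 + 163 = 280.
Equity: weight = 117/280 = 0.4179; cost = 7.568%.
Debt: weight = 163/280 = 0.5821; after-tax cost = 6.8% × (1 − 31%) = 4.6920%.
WACC = 0.4179 × 7.5680% + 0.5821 × 4.6920% = 5.8938%.

5.89%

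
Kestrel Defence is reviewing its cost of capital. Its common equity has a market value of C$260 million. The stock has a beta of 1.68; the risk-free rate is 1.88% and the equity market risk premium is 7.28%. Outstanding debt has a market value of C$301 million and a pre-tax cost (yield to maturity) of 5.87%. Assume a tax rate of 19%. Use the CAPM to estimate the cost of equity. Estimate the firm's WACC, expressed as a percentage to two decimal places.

Cost of equity via CAPM: Re = 1.88% + 1.68 × 7.28% = 14.1104%.
Total capital V = 260 + 301 = 561.
Equity: weight = 260/561 = 0.4635; cost = 14.1104%.
Debt: weight = 301/561 = 0.5365; after-tax cost = 5.87% × (1 − 19%) = 4.7547%.
WACC = 0.4635 × 14.1104% + 0.5365 × 4.7547% = 9.0907%.

9.09%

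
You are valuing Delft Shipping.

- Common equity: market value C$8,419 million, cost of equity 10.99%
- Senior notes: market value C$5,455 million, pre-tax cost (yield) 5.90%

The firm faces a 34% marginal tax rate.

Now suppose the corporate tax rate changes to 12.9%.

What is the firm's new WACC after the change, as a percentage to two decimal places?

After the change:
Total capital V = 8419 + 5455 = 13874.
Equity: weight = 8419/13874 = 0.6068; cost = 10.99%.
Senior notes: weight = 5455/13874 = 0.3932; after-tax cost = 5.9% × (1 − 12.9%) = 5.1389%.
WACC = 0.6068 × 10.9900% + 0.3932 × 5.1389% = 8.6895%.

8.69%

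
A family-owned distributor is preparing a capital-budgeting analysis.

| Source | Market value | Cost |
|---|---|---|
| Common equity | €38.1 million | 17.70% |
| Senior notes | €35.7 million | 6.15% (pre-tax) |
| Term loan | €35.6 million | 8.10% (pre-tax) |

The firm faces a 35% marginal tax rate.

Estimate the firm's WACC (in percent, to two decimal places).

Total capital V = 38.1 + 35.7 + 35.6 = 109.4.
Equity: weight = 38.1/109.4 = 0.3483; cost = 17.7%.
Senior notes: weight = 35.7/109.4 = 0.3263; after-tax cost = 6.15% × (1 − 35%) = 3.9975%.
Term loan: weight = 35.6/109.4 = 0.3254; after-tax cost = 8.1% × (1 − 35%) = 5.2650%.
WACC = 0.3483 × 17.7000% + 0.3263 × 3.9975% + 0.3254 × 5.2650% = 9.1820%.

9.18%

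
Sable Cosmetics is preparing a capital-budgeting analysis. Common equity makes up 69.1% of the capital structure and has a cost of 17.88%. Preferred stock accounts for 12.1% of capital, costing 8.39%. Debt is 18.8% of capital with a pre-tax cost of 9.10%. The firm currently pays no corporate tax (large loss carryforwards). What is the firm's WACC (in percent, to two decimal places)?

15.08%

After-tax cost of debt = 9.1% × (1 − 0%) = 9.1000%.
WACC = 0.691 × 17.8800% + 0.121 × 8.3900% + 0.188 × 9.1000% = 15.0811%.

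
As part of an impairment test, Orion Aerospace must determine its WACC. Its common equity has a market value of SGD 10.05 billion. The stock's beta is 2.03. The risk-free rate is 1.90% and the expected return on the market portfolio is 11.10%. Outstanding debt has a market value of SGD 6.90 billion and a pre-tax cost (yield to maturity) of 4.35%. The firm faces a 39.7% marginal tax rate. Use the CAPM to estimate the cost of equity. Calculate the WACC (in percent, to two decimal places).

Market risk premium = 11.1% − 1.9% = 9.2%.
Cost of equity via CAPM: Re = 1.9% + 2.03 × 9.2% = 20.5760%.
Total capital V = 10.05 + 6.9 = 16.95.
Equity: weight = 10.05/16.95 = 0.5929; cost = 20.576%.
Debt: weight = 6.9/16.95 = 0.4071; after-tax cost = 4.35% × (1 − 39.7%) = 2.6230%.
WACC = 0.5929 × 20.5760% + 0.4071 × 2.6230% = 13.2677%.

13.27%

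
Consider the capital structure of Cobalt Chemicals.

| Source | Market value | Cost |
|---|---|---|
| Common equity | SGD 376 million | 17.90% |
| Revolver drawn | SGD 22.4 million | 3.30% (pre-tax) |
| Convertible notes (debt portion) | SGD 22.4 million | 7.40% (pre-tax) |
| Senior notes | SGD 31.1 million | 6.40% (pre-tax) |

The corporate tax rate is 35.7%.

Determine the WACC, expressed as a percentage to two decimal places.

15.52%

Total capital V = 376 + 22.4 + 22.4 + 31.1 = 451.9.
Equity: weight = 376/451.9 = 0.8320; cost = 17.9%.
Revolver drawn: weight = 22.4/451.9 = 0.0496; after-tax cost = 3.3% × (1 − 35.7%) = 2.1219%.
Convertible notes (debt portion): weight = 22.4/451.9 = 0.0496; after-tax cost = 7.4% × (1 − 35.7%) = 4.7582%.
Senior notes: weight = 31.1/451.9 = 0.0688; after-tax cost = 6.4% × (1 − 35.7%) = 4.1152%.
WACC = 0.8320 × 17.9000% + 0.0496 × 2.1219% + 0.0496 × 4.7582% + 0.0688 × 4.1152% = 15.5178%.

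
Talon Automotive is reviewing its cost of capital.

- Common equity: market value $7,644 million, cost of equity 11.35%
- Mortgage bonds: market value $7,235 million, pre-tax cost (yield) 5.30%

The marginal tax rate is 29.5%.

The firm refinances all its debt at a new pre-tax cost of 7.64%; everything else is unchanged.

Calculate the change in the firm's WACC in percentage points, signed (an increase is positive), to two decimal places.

Current WACC:
Total capital V = 7644 + 7235 = 14879.
Equity: weight = 7644/14879 = 0.5137; cost = 11.35%.
Mortgage bonds: weight = 7235/14879 = 0.4863; after-tax cost = 5.3% × (1 − 29.5%) = 3.7365%.
WACC = 0.5137 × 11.3500% + 0.4863 × 3.7365% = 7.6479%.
After the change:
Total capital V = 7644 + 7235 = 14879.
Equity: weight = 7644/14879 = 0.5137; cost = 11.35%.
Mortgage bonds: weight = 7235/14879 = 0.4863; after-tax cost = 7.64% × (1 − 29.5%) = 5.3862%.
WACC = 0.5137 × 11.3500% + 0.4863 × 5.3862% = 8.4501%.
Change in WACC = 8.4501% − 7.6479% = 0.8022 pp.

+0.80 pp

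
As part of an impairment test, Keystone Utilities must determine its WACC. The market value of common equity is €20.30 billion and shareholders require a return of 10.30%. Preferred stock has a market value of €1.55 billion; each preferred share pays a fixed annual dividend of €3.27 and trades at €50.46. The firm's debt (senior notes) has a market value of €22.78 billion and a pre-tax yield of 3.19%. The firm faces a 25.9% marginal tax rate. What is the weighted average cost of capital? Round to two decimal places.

Cost of preferred: Rp = 3.27 / 50.46 = 6.4804%.
Total capital V = 20.3 + 1.55 + 22.78 = 44.63.
Equity: weight = 20.3/44.63 = 0.4549; cost = 10.3%.
Preferred: weight = 1.55/44.63 = 0.0347; cost = 6.4804%.
Senior notes: weight = 22.78/44.63 = 0.5104; after-tax cost = 3.19% × (1 − 25.9%) = 2.3638%.
WACC = 0.4549 × 10.3000% + 0.0347 × 6.4804% + 0.5104 × 2.3638% = 6.1166%.

6.12%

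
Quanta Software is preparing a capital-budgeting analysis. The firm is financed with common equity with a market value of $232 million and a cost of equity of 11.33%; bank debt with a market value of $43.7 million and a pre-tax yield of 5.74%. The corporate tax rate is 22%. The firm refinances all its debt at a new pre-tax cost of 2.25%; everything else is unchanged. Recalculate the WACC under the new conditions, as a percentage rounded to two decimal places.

9.81%

After the change:
Total capital V = 232 + 43.7 = 275.7.
Equity: weight = 232/275.7 = 0.8415; cost = 11.33%.
Bank debt: weight = 43.7/275.7 = 0.1585; after-tax cost = 2.25% × (1 − 22%) = 1.7550%.
WACC = 0.8415 × 11.3300% + 0.1585 × 1.7550% = 9.8123%.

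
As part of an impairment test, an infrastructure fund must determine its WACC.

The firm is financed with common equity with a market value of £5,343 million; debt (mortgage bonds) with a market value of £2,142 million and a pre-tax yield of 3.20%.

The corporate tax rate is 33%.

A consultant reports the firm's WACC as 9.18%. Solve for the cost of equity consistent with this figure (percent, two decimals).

Total capital V = 5343 + 2142 = 7485.
Equity weight = 5343/7485 = 0.7138.
Mortgage bonds weight = 2142/7485 = 0.2862.
Debt contribution = 0.2862 × 3.2% × (1 − 33%) = 0.6136%.
Required equity contribution = 9.18% − 0.6136% = 8.5664%.
Re = 8.5664% / 0.7138 = 12.0007%.

12.00%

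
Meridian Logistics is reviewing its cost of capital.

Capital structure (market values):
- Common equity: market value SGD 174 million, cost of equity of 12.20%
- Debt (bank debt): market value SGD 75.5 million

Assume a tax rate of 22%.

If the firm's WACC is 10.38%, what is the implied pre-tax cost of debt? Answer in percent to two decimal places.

7.93%

Total capital V = 174 + 75.5 = 249.5.
Equity weight = 174/249.5 = 0.6974.
Bank debt weight = 75.5/249.5 = 0.3026.
Equity contribution = 0.6974 × 12.2% = 8.5082%.
Remaining for debt = 10.38% − 8.5082% = 1.8718%.
Rd × (1 − 22%) × 0.3026 = 1.8718%  ⇒  Rd = 7.9302%.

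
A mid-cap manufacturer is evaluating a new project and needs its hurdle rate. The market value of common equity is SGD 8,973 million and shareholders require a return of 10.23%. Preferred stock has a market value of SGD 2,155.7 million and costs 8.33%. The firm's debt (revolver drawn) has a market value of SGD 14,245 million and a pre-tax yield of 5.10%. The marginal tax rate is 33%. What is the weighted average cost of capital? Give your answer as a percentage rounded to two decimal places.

6.24%

Total capital V = 8973 + 2155.7 + 14245 = 25373.7.
Equity: weight = 8973/25373.7 = 0.3536; cost = 10.23%.
Preferred: weight = 2155.7/25373.7 = 0.0850; cost = 8.33%.
Revolver drawn: weight = 14245/25373.7 = 0.5614; after-tax cost = 5.1% × (1 − 33%) = 3.4170%.
WACC = 0.3536 × 10.2300% + 0.0850 × 8.3300% + 0.5614 × 3.4170% = 6.2437%.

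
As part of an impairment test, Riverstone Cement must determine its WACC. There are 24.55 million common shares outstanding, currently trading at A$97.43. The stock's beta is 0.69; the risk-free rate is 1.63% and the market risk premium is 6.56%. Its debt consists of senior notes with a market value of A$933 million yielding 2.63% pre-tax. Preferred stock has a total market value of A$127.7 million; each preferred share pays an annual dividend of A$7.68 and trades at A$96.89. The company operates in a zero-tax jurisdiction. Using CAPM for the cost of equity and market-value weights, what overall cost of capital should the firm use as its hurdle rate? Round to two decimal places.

Cost of equity via CAPM: Re = 1.63% + 0.69 × 6.56% = 6.1564%.
Cost of preferred: Rp = 7.68 / 96.89 = 7.9265%.
Market value of equity E = 97.43 × 24.55m = 2391.9065m.
Total capital V = 2391.9065 + 127.7 + 933 = 3452.6065.
Equity: weight = 2391.9065/3452.6065 = 0.6928; cost = 6.1564%.
Preferred: weight = 127.7/3452.6065 = 0.0370; cost = 7.9265%.
Senior notes: weight = 933/3452.6065 = 0.2702; after-tax cost = 2.63% × (1 − 0%) = 2.6300%.
WACC = 0.6928 × 6.1564% + 0.0370 × 7.9265% + 0.2702 × 2.6300% = 5.2689%.

5.27%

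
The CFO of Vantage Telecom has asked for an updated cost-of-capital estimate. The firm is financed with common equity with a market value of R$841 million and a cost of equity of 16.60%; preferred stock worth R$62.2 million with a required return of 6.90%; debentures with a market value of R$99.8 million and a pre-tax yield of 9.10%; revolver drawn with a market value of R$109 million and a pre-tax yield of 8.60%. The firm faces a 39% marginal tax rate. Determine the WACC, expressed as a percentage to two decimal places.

Total capital V = 841 + 62.2 + 99.8 + 109 = 1112.
Equity: weight = 841/1112 = 0.7563; cost = 16.6%.
Preferred: weight = 62.2/1112 = 0.0559; cost = 6.9%.
Debentures: weight = 99.8/1112 = 0.0897; after-tax cost = 9.1% × (1 − 39%) = 5.5510%.
Revolver drawn: weight = 109/1112 = 0.0980; after-tax cost = 8.6% × (1 − 39%) = 5.2460%.
WACC = 0.7563 × 16.6000% + 0.0559 × 6.9000% + 0.0897 × 5.5510% + 0.0980 × 5.2460% = 13.9529%.

13.95%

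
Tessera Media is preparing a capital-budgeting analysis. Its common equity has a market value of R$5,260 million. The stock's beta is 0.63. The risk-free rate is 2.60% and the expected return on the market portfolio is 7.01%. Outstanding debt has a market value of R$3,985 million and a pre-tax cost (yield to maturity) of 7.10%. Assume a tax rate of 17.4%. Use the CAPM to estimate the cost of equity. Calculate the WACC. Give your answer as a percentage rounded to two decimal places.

Market risk premium = 7.01% − 2.6% = 4.41%.
Cost of equity via CAPM: Re = 2.6% + 0.63 × 4.41% = 5.3783%.
Total capital V = 5260 + 3985 = 9245.
Equity: weight = 5260/9245 = 0.5690; cost = 5.3783%.
Debt: weight = 3985/9245 = 0.4310; after-tax cost = 7.1% × (1 − 17.4%) = 5.8646%.
WACC = 0.5690 × 5.3783% + 0.4310 × 5.8646% = 5.5879%.

5.59%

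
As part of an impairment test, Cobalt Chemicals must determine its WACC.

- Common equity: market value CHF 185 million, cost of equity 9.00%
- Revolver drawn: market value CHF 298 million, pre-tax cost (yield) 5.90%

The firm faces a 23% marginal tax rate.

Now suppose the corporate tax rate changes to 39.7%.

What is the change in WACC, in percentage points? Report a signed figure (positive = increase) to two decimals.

-0.61 pp

Current WACC:
Total capital V = 185 + 298 = 483.
Equity: weight = 185/483 = 0.3830; cost = 9%.
Revolver drawn: weight = 298/483 = 0.6170; after-tax cost = 5.9% × (1 − 23%) = 4.5430%.
WACC = 0.3830 × 9.0000% + 0.6170 × 4.5430% = 6.2501%.
After the change:
Total capital V = 185 + 298 = 483.
Equity: weight = 185/483 = 0.3830; cost = 9%.
Revolver drawn: weight = 298/483 = 0.6170; after-tax cost = 5.9% × (1 − 39.7%) = 3.5577%.
WACC = 0.3830 × 9.0000% + 0.6170 × 3.5577% = 5.6422%.
Change in WACC = 5.6422% − 6.2501% = -0.6079 pp.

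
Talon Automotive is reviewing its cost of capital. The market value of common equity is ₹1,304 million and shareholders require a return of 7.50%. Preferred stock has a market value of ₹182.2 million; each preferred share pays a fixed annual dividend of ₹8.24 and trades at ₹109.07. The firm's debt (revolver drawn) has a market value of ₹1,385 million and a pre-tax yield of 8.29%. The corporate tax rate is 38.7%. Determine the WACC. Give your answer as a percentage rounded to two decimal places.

Cost of preferred: Rp = 8.24 / 109.07 = 7.5548%.
Total capital V = 1304 + 182.2 + 1385 = 2871.2.
Equity: weight = 1304/2871.2 = 0.4542; cost = 7.5%.
Preferred: weight = 182.2/2871.2 = 0.0635; cost = 7.5548%.
Revolver drawn: weight = 1385/2871.2 = 0.4824; after-tax cost = 8.29% × (1 − 38.7%) = 5.0818%.
WACC = 0.4542 × 7.5000% + 0.0635 × 7.5548% + 0.4824 × 5.0818% = 6.3370%.

6.34%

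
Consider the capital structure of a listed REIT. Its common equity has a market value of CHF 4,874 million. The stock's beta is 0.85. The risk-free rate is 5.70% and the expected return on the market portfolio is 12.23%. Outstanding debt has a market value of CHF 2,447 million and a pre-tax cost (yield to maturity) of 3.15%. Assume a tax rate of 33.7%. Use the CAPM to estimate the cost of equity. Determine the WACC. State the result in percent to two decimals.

Market risk premium = 12.23% − 5.7% = 6.53%.
Cost of equity via CAPM: Re = 5.7% + 0.85 × 6.53% = 11.2505%.
Total capital V = 4874 + 2447 = 7321.
Equity: weight = 4874/7321 = 0.6658; cost = 11.2505%.
Debt: weight = 2447/7321 = 0.3342; after-tax cost = 3.15% × (1 − 33.7%) = 2.0884%.
WACC = 0.6658 × 11.2505% + 0.3342 × 2.0884% = 8.1881%.

8.19%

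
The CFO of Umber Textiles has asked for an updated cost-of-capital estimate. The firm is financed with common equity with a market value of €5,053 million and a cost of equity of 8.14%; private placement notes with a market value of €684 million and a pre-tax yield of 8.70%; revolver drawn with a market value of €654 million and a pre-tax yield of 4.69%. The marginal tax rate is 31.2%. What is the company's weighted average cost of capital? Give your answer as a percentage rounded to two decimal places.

7.41%

Total capital V = 5053 + 684 + 654 = 6391.
Equity: weight = 5053/6391 = 0.7906; cost = 8.14%.
Private placement notes: weight = 684/6391 = 0.1070; after-tax cost = 8.7% × (1 − 31.2%) = 5.9856%.
Revolver drawn: weight = 654/6391 = 0.1023; after-tax cost = 4.69% × (1 − 31.2%) = 3.2267%.
WACC = 0.7906 × 8.1400% + 0.1070 × 5.9856% + 0.1023 × 3.2267% = 7.4066%.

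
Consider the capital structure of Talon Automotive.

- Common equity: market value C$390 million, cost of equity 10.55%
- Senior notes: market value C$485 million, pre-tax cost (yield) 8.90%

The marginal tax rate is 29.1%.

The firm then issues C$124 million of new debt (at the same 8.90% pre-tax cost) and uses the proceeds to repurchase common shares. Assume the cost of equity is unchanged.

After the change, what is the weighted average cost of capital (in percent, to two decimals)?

After the change:
Total capital V = 266 + 609 = 875.
Equity: weight = 266/875 = 0.3040; cost = 10.55%.
Senior notes: weight = 609/875 = 0.6960; after-tax cost = 8.9% × (1 − 29.1%) = 6.3101%.
WACC = 0.3040 × 10.5500% + 0.6960 × 6.3101% = 7.5990%.

7.60%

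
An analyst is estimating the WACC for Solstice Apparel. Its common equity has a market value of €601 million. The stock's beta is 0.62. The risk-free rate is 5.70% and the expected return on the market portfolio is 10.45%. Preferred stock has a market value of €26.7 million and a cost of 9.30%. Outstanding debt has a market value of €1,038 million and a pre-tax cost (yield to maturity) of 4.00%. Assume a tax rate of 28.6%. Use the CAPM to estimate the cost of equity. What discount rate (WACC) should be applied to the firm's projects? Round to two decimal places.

Market risk premium = 10.45% − 5.7% = 4.75%.
Cost of equity via CAPM: Re = 5.7% + 0.62 × 4.75% = 8.6450%.
Total capital V = 601 + 26.7 + 1038 = 1665.7.
Equity: weight = 601/1665.7 = 0.3608; cost = 8.645%.
Preferred: weight = 26.7/1665.7 = 0.0160; cost = 9.3%.
Debt: weight = 1038/1665.7 = 0.6232; after-tax cost = 4% × (1 − 28.6%) = 2.8560%.
WACC = 0.3608 × 8.6450% + 0.0160 × 9.3000% + 0.6232 × 2.8560% = 5.0480%.

5.05%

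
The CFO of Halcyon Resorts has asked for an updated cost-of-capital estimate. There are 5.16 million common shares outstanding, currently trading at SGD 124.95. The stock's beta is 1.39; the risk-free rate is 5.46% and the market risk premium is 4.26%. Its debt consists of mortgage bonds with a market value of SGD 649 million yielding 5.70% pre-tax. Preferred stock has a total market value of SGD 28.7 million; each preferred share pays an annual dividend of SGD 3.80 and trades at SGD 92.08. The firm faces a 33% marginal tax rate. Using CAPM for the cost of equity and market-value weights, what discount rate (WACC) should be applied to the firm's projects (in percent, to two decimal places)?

7.51%

Cost of equity via CAPM: Re = 5.46% + 1.39 × 4.26% = 11.3814%.
Cost of preferred: Rp = 3.8 / 92.08 = 4.1268%.
Market value of equity E = 124.95 × 5.16m = 644.742m.
Total capital V = 644.742 + 28.7 + 649 = 1322.442.
Equity: weight = 644.742/1322.442 = 0.4875; cost = 11.3814%.
Preferred: weight = 28.7/1322.442 = 0.0217; cost = 4.1268%.
Mortgage bonds: weight = 649/1322.442 = 0.4908; after-tax cost = 5.7% × (1 − 33%) = 3.8190%.
WACC = 0.4875 × 11.3814% + 0.0217 × 4.1268% + 0.4908 × 3.8190% = 7.5126%.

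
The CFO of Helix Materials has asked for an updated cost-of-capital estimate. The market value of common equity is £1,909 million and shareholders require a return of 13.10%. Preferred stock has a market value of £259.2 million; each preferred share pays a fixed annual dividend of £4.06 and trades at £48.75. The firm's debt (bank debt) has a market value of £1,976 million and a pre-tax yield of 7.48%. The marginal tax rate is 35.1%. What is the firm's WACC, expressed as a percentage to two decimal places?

8.87%

Cost of preferred: Rp = 4.06 / 48.75 = 8.3282%.
Total capital V = 1909 + 259.2 + 1976 = 4144.2.
Equity: weight = 1909/4144.2 = 0.4606; cost = 13.1%.
Preferred: weight = 259.2/4144.2 = 0.0625; cost = 8.3282%.
Bank debt: weight = 1976/4144.2 = 0.4768; after-tax cost = 7.48% × (1 − 35.1%) = 4.8545%.
WACC = 0.4606 × 13.1000% + 0.0625 × 8.3282% + 0.4768 × 4.8545% = 8.8700%.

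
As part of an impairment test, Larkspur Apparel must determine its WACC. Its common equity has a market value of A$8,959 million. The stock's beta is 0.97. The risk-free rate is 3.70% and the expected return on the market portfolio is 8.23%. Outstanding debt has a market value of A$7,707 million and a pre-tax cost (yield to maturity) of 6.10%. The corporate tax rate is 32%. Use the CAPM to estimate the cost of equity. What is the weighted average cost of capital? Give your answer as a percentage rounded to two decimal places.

Market risk premium = 8.23% − 3.7% = 4.53%.
Cost of equity via CAPM: Re = 3.7% + 0.97 × 4.53% = 8.0941%.
Total capital V = 8959 + 7707 = 16666.
Equity: weight = 8959/16666 = 0.5376; cost = 8.0941%.
Debt: weight = 7707/16666 = 0.4624; after-tax cost = 6.1% × (1 − 32%) = 4.1480%.
WACC = 0.5376 × 8.0941% + 0.4624 × 4.1480% = 6.2693%.

6.27%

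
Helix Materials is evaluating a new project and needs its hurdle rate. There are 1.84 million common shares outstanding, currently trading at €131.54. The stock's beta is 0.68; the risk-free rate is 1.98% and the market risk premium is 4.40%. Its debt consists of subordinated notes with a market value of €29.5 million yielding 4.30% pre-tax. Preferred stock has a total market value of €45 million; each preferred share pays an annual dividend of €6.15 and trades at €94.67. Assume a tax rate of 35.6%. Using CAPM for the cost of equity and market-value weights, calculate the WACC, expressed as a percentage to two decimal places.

4.98%

Cost of equity via CAPM: Re = 1.98% + 0.68 × 4.4% = 4.9720%.
Cost of preferred: Rp = 6.15 / 94.67 = 6.4963%.
Market value of equity E = 131.54 × 1.84m = 242.0336m.
Total capital V = 242.0336 + 45 + 29.5 = 316.5336.
Equity: weight = 242.0336/316.5336 = 0.7646; cost = 4.972%.
Preferred: weight = 45/316.5336 = 0.1422; cost = 6.4963%.
Subordinated notes: weight = 29.5/316.5336 = 0.0932; after-tax cost = 4.3% × (1 − 35.6%) = 2.7692%.
WACC = 0.7646 × 4.9720% + 0.1422 × 6.4963% + 0.0932 × 2.7692% = 4.9834%.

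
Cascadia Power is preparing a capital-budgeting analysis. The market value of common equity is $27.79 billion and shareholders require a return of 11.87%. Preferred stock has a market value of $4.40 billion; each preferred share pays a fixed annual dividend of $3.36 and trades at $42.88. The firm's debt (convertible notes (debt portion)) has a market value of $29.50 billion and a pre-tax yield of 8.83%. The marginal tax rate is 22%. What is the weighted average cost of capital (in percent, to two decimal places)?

Cost of preferred: Rp = 3.36 / 42.88 = 7.8358%.
Total capital V = 27.79 + 4.4 + 29.5 = 61.69.
Equity: weight = 27.79/61.69 = 0.4505; cost = 11.87%.
Preferred: weight = 4.4/61.69 = 0.0713; cost = 7.8358%.
Convertible notes (debt portion): weight = 29.5/61.69 = 0.4782; after-tax cost = 8.83% × (1 − 22%) = 6.8874%.
WACC = 0.4505 × 11.8700% + 0.0713 × 7.8358% + 0.4782 × 6.8874% = 9.1996%.

9.20%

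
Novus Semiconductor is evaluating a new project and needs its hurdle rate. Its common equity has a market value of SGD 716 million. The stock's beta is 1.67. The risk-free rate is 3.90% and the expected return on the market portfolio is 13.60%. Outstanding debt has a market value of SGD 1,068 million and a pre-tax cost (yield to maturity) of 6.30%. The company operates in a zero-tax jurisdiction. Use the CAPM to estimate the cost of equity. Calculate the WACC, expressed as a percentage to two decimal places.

Market risk premium = 13.6% − 3.9% = 9.7%.
Cost of equity via CAPM: Re = 3.9% + 1.67 × 9.7% = 20.0990%.
Total capital V = 716 + 1068 = 1784.
Equity: weight = 716/1784 = 0.4013; cost = 20.099%.
Debt: weight = 1068/1784 = 0.5987; after-tax cost = 6.3% × (1 − 0%) = 6.3000%.
WACC = 0.4013 × 20.0990% + 0.5987 × 6.3000% = 11.8382%.

11.84%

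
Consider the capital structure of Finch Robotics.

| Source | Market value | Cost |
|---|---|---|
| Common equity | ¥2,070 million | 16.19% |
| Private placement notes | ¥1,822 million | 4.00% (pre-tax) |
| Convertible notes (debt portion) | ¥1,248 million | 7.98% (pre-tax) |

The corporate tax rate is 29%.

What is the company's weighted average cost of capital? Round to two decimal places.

Total capital V = 2070 + 1822 + 1248 = 5140.
Equity: weight = 2070/5140 = 0.4027; cost = 16.19%.
Private placement notes: weight = 1822/5140 = 0.3545; after-tax cost = 4% × (1 − 29%) = 2.8400%.
Convertible notes (debt portion): weight = 1248/5140 = 0.2428; after-tax cost = 7.98% × (1 − 29%) = 5.6658%.
WACC = 0.4027 × 16.1900% + 0.3545 × 2.8400% + 0.2428 × 5.6658% = 8.9025%.

8.90%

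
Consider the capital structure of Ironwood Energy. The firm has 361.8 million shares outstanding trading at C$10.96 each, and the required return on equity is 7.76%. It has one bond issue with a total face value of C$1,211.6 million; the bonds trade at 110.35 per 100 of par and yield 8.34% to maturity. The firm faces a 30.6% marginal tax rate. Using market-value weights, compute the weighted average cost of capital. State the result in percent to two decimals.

7.26%

Market value of equity E = 10.96 × 361.8m = 3965.328m. Market value of debt D = 1211.6m × 110.35/100 = 1337.0006m.
Total capital V = 3965.328 + 1337.0006 = 5302.3286.
Equity: weight = 3965.328/5302.3286 = 0.7478; cost = 7.76%.
Bonds outstanding: weight = 1337.0006/5302.3286 = 0.2522; after-tax cost = 8.34% × (1 − 30.6%) = 5.7880%.
WACC = 0.7478 × 7.7600% + 0.2522 × 5.7880% = 7.2627%.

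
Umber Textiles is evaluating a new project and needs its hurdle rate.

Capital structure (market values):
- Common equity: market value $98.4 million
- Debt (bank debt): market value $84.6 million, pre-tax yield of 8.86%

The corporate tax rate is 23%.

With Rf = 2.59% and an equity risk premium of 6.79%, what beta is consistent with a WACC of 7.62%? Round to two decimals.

Total capital V = 98.4 + 84.6 = 183.
Equity weight = 98.4/183 = 0.5377.
Bank debt weight = 84.6/183 = 0.4623.
Debt contribution = 0.4623 × 8.86% × (1 − 23%) = 3.1539%.
Required equity contribution = 7.62% − 3.1539% = 4.4661%  ⇒  Re = 8.3059%.
CAPM: 8.3059% = 2.59% + β × 6.79%  ⇒  β = 0.8418.

0.84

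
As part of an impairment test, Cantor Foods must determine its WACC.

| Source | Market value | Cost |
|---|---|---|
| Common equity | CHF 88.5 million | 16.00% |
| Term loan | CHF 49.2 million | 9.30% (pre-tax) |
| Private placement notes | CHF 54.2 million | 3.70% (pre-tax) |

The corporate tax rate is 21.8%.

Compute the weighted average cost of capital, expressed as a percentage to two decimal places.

10.06%

Total capital V = 88.5 + 49.2 + 54.2 = 191.9.
Equity: weight = 88.5/191.9 = 0.4612; cost = 16%.
Term loan: weight = 49.2/191.9 = 0.2564; after-tax cost = 9.3% × (1 − 21.8%) = 7.2726%.
Private placement notes: weight = 54.2/191.9 = 0.2824; after-tax cost = 3.7% × (1 − 21.8%) = 2.8934%.
WACC = 0.4612 × 16.0000% + 0.2564 × 7.2726% + 0.2824 × 2.8934% = 10.0606%.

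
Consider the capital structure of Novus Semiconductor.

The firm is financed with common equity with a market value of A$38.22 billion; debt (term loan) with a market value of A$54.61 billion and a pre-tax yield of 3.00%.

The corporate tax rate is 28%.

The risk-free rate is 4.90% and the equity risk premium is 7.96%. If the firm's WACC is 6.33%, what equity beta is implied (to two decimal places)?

Total capital V = 38.22 + 54.61 = 92.83.
Equity weight = 38.22/92.83 = 0.4117.
Term loan weight = 54.61/92.83 = 0.5883.
Debt contribution = 0.5883 × 3% × (1 − 28%) = 1.2707%.
Required equity contribution = 6.33% − 1.2707% = 5.0593%  ⇒  Re = 12.2882%.
CAPM: 12.2882% = 4.9% + β × 7.96%  ⇒  β = 0.9282.

0.93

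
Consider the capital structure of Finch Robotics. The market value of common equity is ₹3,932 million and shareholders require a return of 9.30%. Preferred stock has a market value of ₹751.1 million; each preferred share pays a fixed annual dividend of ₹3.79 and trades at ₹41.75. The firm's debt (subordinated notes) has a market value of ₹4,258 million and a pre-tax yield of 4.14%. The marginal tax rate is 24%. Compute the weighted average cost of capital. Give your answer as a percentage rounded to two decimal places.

Cost of preferred: Rp = 3.79 / 41.75 = 9.0778%.
Total capital V = 3932 + 751.1 + 4258 = 8941.1.
Equity: weight = 3932/8941.1 = 0.4398; cost = 9.3%.
Preferred: weight = 751.1/8941.1 = 0.0840; cost = 9.0778%.
Subordinated notes: weight = 4258/8941.1 = 0.4762; after-tax cost = 4.14% × (1 − 24%) = 3.1464%.
WACC = 0.4398 × 9.3000% + 0.0840 × 9.0778% + 0.4762 × 3.1464% = 6.3508%.

6.35%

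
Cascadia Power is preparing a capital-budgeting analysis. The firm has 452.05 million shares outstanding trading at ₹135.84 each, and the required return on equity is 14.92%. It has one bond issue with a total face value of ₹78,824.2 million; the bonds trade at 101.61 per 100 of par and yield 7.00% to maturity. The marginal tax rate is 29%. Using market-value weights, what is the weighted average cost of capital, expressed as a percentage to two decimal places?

Market value of equity E = 135.84 × 452.05m = 61406.472m. Market value of debt D = 78824.2m × 101.61/100 = 80093.26962m.
Total capital V = 61406.472 + 80093.26962 = 141499.74162.
Equity: weight = 61406.472/141499.74162 = 0.4340; cost = 14.92%.
Bonds outstanding: weight = 80093.26962/141499.74162 = 0.5660; after-tax cost = 7% × (1 − 29%) = 4.9700%.
WACC = 0.4340 × 14.9200% + 0.5660 × 4.9700% = 9.2880%.

9.29%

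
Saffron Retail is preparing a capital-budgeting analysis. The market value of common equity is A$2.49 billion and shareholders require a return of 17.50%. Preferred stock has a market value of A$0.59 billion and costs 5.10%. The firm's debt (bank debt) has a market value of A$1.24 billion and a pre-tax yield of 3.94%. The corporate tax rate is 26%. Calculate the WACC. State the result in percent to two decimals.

Total capital V = 2.49 + 0.59 + 1.24 = 4.32.
Equity: weight = 2.49/4.32 = 0.5764; cost = 17.5%.
Preferred: weight = 0.59/4.32 = 0.1366; cost = 5.1%.
Bank debt: weight = 1.24/4.32 = 0.2870; after-tax cost = 3.94% × (1 − 26%) = 2.9156%.
WACC = 0.5764 × 17.5000% + 0.1366 × 5.1000% + 0.2870 × 2.9156% = 11.6202%.

11.62%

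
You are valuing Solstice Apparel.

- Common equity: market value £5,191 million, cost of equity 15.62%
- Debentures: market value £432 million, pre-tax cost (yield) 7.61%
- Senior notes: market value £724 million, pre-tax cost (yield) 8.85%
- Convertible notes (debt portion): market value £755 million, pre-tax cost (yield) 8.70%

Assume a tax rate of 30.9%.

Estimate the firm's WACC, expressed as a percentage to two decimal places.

13.00%

Total capital V = 5191 + 432 + 724 + 755 = 7102.
Equity: weight = 5191/7102 = 0.7309; cost = 15.62%.
Debentures: weight = 432/7102 = 0.0608; after-tax cost = 7.61% × (1 − 30.9%) = 5.2585%.
Senior notes: weight = 724/7102 = 0.1019; after-tax cost = 8.85% × (1 − 30.9%) = 6.1154%.
Convertible notes (debt portion): weight = 755/7102 = 0.1063; after-tax cost = 8.7% × (1 − 30.9%) = 6.0117%.
WACC = 0.7309 × 15.6200% + 0.0608 × 5.2585% + 0.1019 × 6.1154% + 0.1063 × 6.0117% = 12.9994%.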